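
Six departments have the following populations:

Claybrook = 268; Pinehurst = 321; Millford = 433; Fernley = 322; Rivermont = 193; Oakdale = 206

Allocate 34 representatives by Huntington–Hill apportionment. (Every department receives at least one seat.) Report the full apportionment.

With divisor 50: modified quotas Claybrook 5.360, Pinehurst 6.420, Millford 8.660, Fernley 6.440, Rivermont 3.860, Oakdale 4.120.
Geometric-mean thresholds: Claybrook √(5·6)=5.477, Pinehurst √(6·7)=6.481, Millford √(8·9)=8.485, Fernley √(6·7)=6.481, Rivermont √(3·4)=3.464, Oakdale √(4·5)=4.472.
Each quota rounded against its threshold gives Claybrook 5, Pinehurst 6, Millford 9, Fernley 6, Rivermont 4, Oakdale 4 (total 34).

Claybrook: 5; Pinehurst: 6; Millford: 9; Fernley: 6; Rivermont: 4; Oakdale: 4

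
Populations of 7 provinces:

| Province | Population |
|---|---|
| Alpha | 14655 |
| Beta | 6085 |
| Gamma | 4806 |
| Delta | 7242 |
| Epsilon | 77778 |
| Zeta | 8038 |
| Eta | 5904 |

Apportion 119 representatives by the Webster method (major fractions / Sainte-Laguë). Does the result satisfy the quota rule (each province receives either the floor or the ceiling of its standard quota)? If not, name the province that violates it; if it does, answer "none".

Epsilon

Standard quotas: Alpha 14.007, Beta 5.816, Gamma 4.593, Delta 6.922, Epsilon 74.337, Zeta 7.682, Eta 5.643.
Webster allocation: Alpha 14, Beta 6, Gamma 5, Delta 7, Epsilon 73, Zeta 8, Eta 6.
Epsilon has quota 74.337 (lower 74, upper 75) but receives 73 — outside the quota interval.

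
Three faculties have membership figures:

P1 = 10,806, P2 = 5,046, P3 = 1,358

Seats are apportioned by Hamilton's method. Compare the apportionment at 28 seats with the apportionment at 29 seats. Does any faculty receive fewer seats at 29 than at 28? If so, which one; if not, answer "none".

none

At 28 seats: P1 18, P2 8, P3 2.
At 29 seats: P1 18, P2 9, P3 2.
No faculty's allocation decreased.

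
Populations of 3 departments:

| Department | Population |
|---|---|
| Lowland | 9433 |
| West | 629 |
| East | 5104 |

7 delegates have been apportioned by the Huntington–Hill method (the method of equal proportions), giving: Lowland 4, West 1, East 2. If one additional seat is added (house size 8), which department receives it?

Lowland

Priority for the next seat is population ÷ (√(s·(s+1))).
Priorities: Lowland 2109.283, West 444.770, East 2083.699.
Highest priority: Lowland.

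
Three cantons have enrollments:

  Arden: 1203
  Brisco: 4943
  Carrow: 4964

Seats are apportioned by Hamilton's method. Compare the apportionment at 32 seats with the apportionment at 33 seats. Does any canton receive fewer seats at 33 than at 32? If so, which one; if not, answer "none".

Arden

At 32 seats: Arden 4, Brisco 14, Carrow 14.
At 33 seats: Arden 3, Brisco 15, Carrow 15.
Arden drops from 4 to 3.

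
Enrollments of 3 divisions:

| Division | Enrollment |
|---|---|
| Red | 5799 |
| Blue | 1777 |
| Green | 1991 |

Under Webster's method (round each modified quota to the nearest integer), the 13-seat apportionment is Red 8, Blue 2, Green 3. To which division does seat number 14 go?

Priority for the next seat is population ÷ (current seats + 0.5).
Priorities: Red 682.235, Blue 710.800, Green 568.857.
Highest priority: Blue.

Blue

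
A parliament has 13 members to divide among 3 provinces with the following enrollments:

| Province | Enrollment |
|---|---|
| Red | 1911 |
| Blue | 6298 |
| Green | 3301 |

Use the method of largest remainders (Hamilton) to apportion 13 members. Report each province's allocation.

Red 2, Blue 7, Green 4

Standard divisor: 11510 ÷ 13 ≈ 885.385.
Standard quotas: Red 2.1584, Blue 7.1133, Green 3.7283.
Lower quotas: Red 2, Blue 7, Green 3 (sum 12, leaving 1 seat).
Remainders in descending order: Green 0.7283, Red 0.1584, Blue 0.1133.
Largest remainder: Green receives the extra seat.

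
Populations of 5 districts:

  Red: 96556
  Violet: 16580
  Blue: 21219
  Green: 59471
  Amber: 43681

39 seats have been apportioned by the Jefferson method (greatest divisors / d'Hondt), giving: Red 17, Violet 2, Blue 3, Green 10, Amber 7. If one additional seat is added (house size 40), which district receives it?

Priority for the next seat is population ÷ (current seats + 1).
Priorities: Red 5364.222, Violet 5526.667, Blue 5304.750, Green 5406.455, Amber 5460.125.
Highest priority: Violet.

Violet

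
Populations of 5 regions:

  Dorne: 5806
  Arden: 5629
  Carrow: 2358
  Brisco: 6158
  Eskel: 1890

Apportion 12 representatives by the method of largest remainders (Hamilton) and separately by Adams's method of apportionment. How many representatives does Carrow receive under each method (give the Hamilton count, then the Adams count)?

Hamilton: Dorne 3, Arden 3, Carrow 1, Brisco 4, Eskel 1.
Adams: Dorne 3, Arden 3, Carrow 2, Brisco 3, Eskel 1.
Carrow gets 1 under Hamilton and 2 under Adams.

1 and 2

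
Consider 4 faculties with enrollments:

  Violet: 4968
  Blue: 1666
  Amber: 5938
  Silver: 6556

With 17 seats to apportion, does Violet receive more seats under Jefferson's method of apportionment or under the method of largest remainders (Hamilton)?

Jefferson

Jefferson: Violet 5, Blue 1, Amber 5, Silver 6.
Hamilton: Violet 4, Blue 2, Amber 5, Silver 6.
Violet gets 5 under Jefferson and 4 under Hamilton.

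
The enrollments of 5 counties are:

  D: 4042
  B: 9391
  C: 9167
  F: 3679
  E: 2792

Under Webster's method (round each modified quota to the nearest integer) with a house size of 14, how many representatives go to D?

2

Standard divisor 29071/14 ≈ 2076.5; standard quotas: D 1.947, B 4.523, C 4.415, F 1.772, E 1.345.
Rounding to the nearest integer gives D 2, B 5, C 4, F 2, E 1 — total 14, matching the house size, so no adjustment is needed.
D receives 2.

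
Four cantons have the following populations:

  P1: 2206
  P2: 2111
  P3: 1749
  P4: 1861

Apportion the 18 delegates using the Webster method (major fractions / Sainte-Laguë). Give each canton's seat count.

Standard divisor 7927/18 ≈ 440.389; standard quotas: P1 5.009, P2 4.793, P3 3.971, P4 4.226.
Rounding to the nearest integer gives P1 5, P2 5, P3 4, P4 4 — total 18, matching the house size, so no adjustment is needed.

P1=5; P2=5; P3=4; P4=4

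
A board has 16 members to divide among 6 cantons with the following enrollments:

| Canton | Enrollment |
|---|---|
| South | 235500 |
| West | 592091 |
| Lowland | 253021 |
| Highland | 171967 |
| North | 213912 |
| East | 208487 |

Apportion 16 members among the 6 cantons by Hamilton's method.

South 2, West 6, Lowland 2, Highland 2, North 2, East 2

The standard divisor is 1674978/16 ≈ 104686.125.
Standard quotas: South 2.2496, West 5.6559, Lowland 2.4169, Highland 1.6427, North 2.0434, East 1.9915.
Lower quotas: South 2, West 5, Lowland 2, Highland 1, North 2, East 1 (sum 13, leaving 3 seats).
Remainders in descending order: East 0.9915, West 0.6559, Highland 0.6427, Lowland 0.4169, South 0.2496, North 0.0434.
The surplus seats go to East, West, Highland.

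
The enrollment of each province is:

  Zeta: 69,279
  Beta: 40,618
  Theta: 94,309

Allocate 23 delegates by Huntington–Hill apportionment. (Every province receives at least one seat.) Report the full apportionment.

Zeta: 8; Beta: 5; Theta: 10

With divisor 9037: modified quotas Zeta 7.666, Beta 4.495, Theta 10.436.
Geometric-mean thresholds: Zeta √(7·8)=7.483, Beta √(4·5)=4.472, Theta √(10·11)=10.488.
Each quota rounded against its threshold gives Zeta 8, Beta 5, Theta 10 (total 23).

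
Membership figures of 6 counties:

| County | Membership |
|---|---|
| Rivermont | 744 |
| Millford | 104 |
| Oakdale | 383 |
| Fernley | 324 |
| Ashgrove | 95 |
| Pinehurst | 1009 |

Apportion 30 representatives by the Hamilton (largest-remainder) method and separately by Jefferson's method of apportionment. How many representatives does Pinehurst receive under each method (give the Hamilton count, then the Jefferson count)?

11 and 12

Hamilton: Rivermont 9, Millford 1, Oakdale 4, Fernley 4, Ashgrove 1, Pinehurst 11.
Jefferson: Rivermont 9, Millford 1, Oakdale 4, Fernley 3, Ashgrove 1, Pinehurst 12.
Pinehurst gets 11 under Hamilton and 12 under Jefferson.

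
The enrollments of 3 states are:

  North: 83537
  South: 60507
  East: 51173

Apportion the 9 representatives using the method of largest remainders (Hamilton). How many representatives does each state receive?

North: 4, South: 3, East: 2

Standard divisor: 195217 ÷ 9 ≈ 21690.778.
Standard quotas: North 3.8513, South 2.7895, East 2.3592.
Lower quotas: North 3, South 2, East 2 (sum 7, leaving 2 seats).
Remainders in descending order: North 0.8513, South 0.7895, East 0.3592.
Largest remainders: North, South receive the extra seats.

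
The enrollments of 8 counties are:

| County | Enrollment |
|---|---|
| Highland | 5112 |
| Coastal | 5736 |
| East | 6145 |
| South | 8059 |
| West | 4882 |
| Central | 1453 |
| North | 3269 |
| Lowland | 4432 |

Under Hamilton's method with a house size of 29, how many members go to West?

Total 39088; standard divisor 39088/29 ≈ 1347.862.
Standard quotas: Highland 3.7927, Coastal 4.2556, East 4.5591, South 5.9791, West 3.6220, Central 1.0780, North 2.4253, Lowland 3.2882.
Lower quotas: Highland 3, Coastal 4, East 4, South 5, West 3, Central 1, North 2, Lowland 3 (sum 25, leaving 4 seats).
Remainders in descending order: South 0.9791, Highland 0.7927, West 0.6220, East 0.5591, North 0.4253, Lowland 0.2882, Coastal 0.2556, Central 0.0780.
The surplus seats go to South, Highland, West, East.
West receives 4.

4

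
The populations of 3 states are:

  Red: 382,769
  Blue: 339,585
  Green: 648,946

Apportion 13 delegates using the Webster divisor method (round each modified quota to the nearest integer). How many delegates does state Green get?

Standard divisor 1371300/13 ≈ 105484.615; standard quotas: Red 3.629, Blue 3.219, Green 6.152.
Rounding to the nearest integer gives Red 4, Blue 3, Green 6 — total 13, matching the house size, so no adjustment is needed.
Green receives 6.

6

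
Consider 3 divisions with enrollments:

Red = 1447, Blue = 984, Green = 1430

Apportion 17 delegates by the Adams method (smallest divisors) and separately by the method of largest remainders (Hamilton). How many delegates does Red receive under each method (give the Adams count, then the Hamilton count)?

Adams: Red 6, Blue 5, Green 6.
Hamilton: Red 7, Blue 4, Green 6.
Red gets 6 under Adams and 7 under Hamilton.

6 and 7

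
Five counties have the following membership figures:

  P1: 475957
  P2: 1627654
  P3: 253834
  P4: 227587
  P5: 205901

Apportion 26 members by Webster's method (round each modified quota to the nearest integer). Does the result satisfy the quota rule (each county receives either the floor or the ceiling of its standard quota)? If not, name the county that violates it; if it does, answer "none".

none

Standard quotas: P1 4.434, P2 15.163, P3 2.365, P4 2.120, P5 1.918.
Webster allocation: P1 5, P2 15, P3 2, P4 2, P5 2.
Every allocation lies between the lower and upper quota.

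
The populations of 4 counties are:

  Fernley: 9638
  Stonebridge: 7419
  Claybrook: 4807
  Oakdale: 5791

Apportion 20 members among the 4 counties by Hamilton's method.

Total 27655; standard divisor 27655/20 ≈ 1382.75.
Standard quotas: Fernley 6.9702, Stonebridge 5.3654, Claybrook 3.4764, Oakdale 4.1880.
Lower quotas: Fernley 6, Stonebridge 5, Claybrook 3, Oakdale 4 (sum 18, leaving 2 seats).
Remainders in descending order: Fernley 0.9702, Claybrook 0.4764, Stonebridge 0.3654, Oakdale 0.1880.
The surplus seats go to Fernley, Claybrook.

Fernley 7; Stonebridge 5; Claybrook 4; Oakdale 4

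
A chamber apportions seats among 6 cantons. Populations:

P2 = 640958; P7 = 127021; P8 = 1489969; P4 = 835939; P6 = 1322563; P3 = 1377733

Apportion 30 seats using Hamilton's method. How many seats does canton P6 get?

Standard divisor: 5794183 ÷ 30 ≈ 193139.433.
Standard quotas: P2 3.3186, P7 0.6577, P8 7.7145, P4 4.3282, P6 6.8477, P3 7.1334.
Lower quotas: P2 3, P7 0, P8 7, P4 4, P6 6, P3 7 (sum 27, leaving 3 seats).
Remainders in descending order: P6 0.8477, P8 0.7145, P7 0.6577, P4 0.3282, P2 0.3186, P3 0.1334.
Largest remainders: P6, P8, P7 receive the extra seats.
P6 receives 7.

7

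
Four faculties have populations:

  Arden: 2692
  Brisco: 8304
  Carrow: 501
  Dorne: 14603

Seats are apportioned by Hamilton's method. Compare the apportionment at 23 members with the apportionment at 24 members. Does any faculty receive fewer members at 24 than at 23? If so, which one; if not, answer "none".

Carrow

At 23 seats: Arden 2, Brisco 7, Carrow 1, Dorne 13.
At 24 seats: Arden 3, Brisco 8, Carrow 0, Dorne 13.
Carrow drops from 1 to 0.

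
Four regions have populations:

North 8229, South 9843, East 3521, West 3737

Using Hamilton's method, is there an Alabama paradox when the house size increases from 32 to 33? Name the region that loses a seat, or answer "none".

East

At 32 seats: North 10, South 12, East 5, West 5.
At 33 seats: North 11, South 13, East 4, West 5.
East drops from 5 to 4.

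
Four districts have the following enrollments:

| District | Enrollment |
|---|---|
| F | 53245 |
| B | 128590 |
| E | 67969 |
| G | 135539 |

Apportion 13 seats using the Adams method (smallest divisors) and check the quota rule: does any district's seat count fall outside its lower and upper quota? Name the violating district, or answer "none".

Standard quotas: F 1.796, B 4.338, E 2.293, G 4.573.
Adams allocation: F 2, B 4, E 3, G 4.
Every allocation lies between the lower and upper quota.

none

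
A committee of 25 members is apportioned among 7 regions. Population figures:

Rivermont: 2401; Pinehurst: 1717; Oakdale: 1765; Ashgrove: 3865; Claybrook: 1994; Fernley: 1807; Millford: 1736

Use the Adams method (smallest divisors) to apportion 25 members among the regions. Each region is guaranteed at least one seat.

Rivermont 4, Pinehurst 3, Oakdale 3, Ashgrove 6, Claybrook 3, Fernley 3, Millford 3

Standard divisor 15285/25 ≈ 611.4; standard quotas: Rivermont 3.927, Pinehurst 2.808, Oakdale 2.887, Ashgrove 6.322, Claybrook 3.261, Fernley 2.956, Millford 2.839.
Rounding up gives 4, 3, 3, 7, 4, 3, 3 = 27 seats, so the divisor must be adjusted.
With modified divisor 700: modified quotas Rivermont 3.430, Pinehurst 2.453, Oakdale 2.521, Ashgrove 5.521, Claybrook 2.849, Fernley 2.581, Millford 2.480.
Rounding up: Rivermont 4, Pinehurst 3, Oakdale 3, Ashgrove 6, Claybrook 3, Fernley 3, Millford 3 (total 25).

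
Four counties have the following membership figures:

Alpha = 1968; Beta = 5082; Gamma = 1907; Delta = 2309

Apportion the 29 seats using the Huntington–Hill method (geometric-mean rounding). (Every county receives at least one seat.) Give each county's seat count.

With divisor 392: modified quotas Alpha 5.020, Beta 12.964, Gamma 4.865, Delta 5.890.
Geometric-mean thresholds: Alpha √(5·6)=5.477, Beta √(12·13)=12.490, Gamma √(4·5)=4.472, Delta √(5·6)=5.477.
Each quota rounded against its threshold gives Alpha 5, Beta 13, Gamma 5, Delta 6 (total 29).

Alpha: 5, Beta: 13, Gamma: 5, Delta: 6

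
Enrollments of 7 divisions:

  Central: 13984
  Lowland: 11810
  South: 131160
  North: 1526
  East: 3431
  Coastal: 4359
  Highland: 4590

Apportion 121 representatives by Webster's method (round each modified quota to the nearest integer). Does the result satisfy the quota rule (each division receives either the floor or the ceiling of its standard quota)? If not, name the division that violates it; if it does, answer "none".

South

Standard quotas: Central 9.903, Lowland 8.364, South 92.885, North 1.081, East 2.430, Coastal 3.087, Highland 3.251.
Webster allocation: Central 10, Lowland 8, South 94, North 1, East 2, Coastal 3, Highland 3.
South has quota 92.885 (lower 92, upper 93) but receives 94 — outside the quota interval.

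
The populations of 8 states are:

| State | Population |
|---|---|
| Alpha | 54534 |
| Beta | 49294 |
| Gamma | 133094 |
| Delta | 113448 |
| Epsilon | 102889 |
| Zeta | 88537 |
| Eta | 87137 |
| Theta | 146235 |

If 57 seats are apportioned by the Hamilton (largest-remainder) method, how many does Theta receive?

11

Total 775168; standard divisor 775168/57 ≈ 13599.439.
Standard quotas: Alpha 4.0100, Beta 3.6247, Gamma 9.7867, Delta 8.3421, Epsilon 7.5657, Zeta 6.5103, Eta 6.4074, Theta 10.7530.
Lower quotas: Alpha 4, Beta 3, Gamma 9, Delta 8, Epsilon 7, Zeta 6, Eta 6, Theta 10 (sum 53, leaving 4 seats).
Remainders in descending order: Gamma 0.7867, Theta 0.7530, Beta 0.6247, Epsilon 0.5657, Zeta 0.5103, Eta 0.4074, Delta 0.3421, Alpha 0.0100.
The surplus seats go to Gamma, Theta, Beta, Epsilon.
Theta receives 11.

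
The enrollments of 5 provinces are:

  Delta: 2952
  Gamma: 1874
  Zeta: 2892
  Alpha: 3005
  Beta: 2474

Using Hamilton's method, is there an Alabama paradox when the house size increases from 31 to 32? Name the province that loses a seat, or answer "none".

At 31 seats: Delta 7, Gamma 4, Zeta 7, Alpha 7, Beta 6.
At 32 seats: Delta 7, Gamma 5, Zeta 7, Alpha 7, Beta 6.
No province's allocation decreased.

none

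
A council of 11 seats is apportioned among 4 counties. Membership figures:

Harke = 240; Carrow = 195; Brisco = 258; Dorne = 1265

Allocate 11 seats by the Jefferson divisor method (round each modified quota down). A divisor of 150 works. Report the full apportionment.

Harke=1; Carrow=1; Brisco=1; Dorne=8

With modified divisor 150: modified quotas Harke 1.600, Carrow 1.300, Brisco 1.720, Dorne 8.433.
Rounding down: Harke 1, Carrow 1, Brisco 1, Dorne 8 (total 11).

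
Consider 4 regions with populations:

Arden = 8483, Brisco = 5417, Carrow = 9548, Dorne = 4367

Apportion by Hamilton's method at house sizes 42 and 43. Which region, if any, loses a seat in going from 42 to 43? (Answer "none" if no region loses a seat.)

none

At 42 seats: Arden 13, Brisco 8, Carrow 14, Dorne 7.
At 43 seats: Arden 13, Brisco 8, Carrow 15, Dorne 7.
No region's allocation decreased.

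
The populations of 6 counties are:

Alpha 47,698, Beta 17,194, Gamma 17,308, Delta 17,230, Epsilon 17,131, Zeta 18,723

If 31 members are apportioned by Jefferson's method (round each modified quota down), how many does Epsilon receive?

Standard divisor 135284/31 ≈ 4364; standard quotas: Alpha 10.930, Beta 3.940, Gamma 3.966, Delta 3.948, Epsilon 3.926, Zeta 4.290.
Rounding down gives 10, 3, 3, 3, 3, 4 = 26 seats, so the divisor must be adjusted.
With modified divisor 4100: modified quotas Alpha 11.634, Beta 4.194, Gamma 4.221, Delta 4.202, Epsilon 4.178, Zeta 4.567.
Rounding down: Alpha 11, Beta 4, Gamma 4, Delta 4, Epsilon 4, Zeta 4 (total 31).
Epsilon receives 4.

4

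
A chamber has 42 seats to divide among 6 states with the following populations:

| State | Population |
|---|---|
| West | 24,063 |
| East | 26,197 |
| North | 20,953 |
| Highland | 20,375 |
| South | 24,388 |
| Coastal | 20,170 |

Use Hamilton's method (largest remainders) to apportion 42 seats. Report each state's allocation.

The standard divisor is 136146/42 ≈ 3241.571.
Standard quotas: West 7.4233, East 8.0816, North 6.4638, Highland 6.2855, South 7.5235, Coastal 6.2223.
Lower quotas: West 7, East 8, North 6, Highland 6, South 7, Coastal 6 (sum 40, leaving 2 seats).
Remainders in descending order: South 0.5235, North 0.4638, West 0.4233, Highland 0.2855, Coastal 0.2223, East 0.0816.
The surplus seats go to South, North.

West 7, East 8, North 7, Highland 6, South 8, Coastal 6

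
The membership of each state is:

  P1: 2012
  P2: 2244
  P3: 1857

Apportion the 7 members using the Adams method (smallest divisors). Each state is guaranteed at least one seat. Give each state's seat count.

Standard divisor 6113/7 ≈ 873.286; standard quotas: P1 2.304, P2 2.570, P3 2.126.
Rounding up gives 3, 3, 3 = 9 seats, so the divisor must be adjusted.
With modified divisor 1100: modified quotas P1 1.829, P2 2.040, P3 1.688.
Rounding up: P1 2, P2 3, P3 2 (total 7).

P1: 2; P2: 3; P3: 2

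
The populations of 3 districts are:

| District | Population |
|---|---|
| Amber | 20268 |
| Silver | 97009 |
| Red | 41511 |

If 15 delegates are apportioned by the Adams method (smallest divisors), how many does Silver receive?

9

Standard divisor 158788/15 ≈ 10585.867; standard quotas: Amber 1.915, Silver 9.164, Red 3.921.
Rounding up gives 2, 10, 4 = 16 seats, so the divisor must be adjusted.
With modified divisor 11500: modified quotas Amber 1.762, Silver 8.436, Red 3.610.
Rounding up: Amber 2, Silver 9, Red 4 (total 15).
Silver receives 9.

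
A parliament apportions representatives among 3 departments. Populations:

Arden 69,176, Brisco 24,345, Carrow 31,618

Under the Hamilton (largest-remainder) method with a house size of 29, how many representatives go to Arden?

16

Standard divisor: 125139 ÷ 29 ≈ 4315.138.
Standard quotas: Arden 16.0310, Brisco 5.6418, Carrow 7.3272.
Lower quotas: Arden 16, Brisco 5, Carrow 7 (sum 28, leaving 1 seat).
Remainders in descending order: Brisco 0.6418, Carrow 0.3272, Arden 0.0310.
The surplus seat goes to Brisco.
Arden receives 16.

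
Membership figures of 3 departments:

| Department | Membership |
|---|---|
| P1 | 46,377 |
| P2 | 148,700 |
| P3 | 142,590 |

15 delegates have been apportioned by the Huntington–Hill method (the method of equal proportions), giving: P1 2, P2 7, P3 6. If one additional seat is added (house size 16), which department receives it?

Priority for the next seat is population ÷ (√(s·(s+1))).
Priorities: P1 18933.331, P2 19870.873, P3 22002.115.
Highest priority: P3.

P3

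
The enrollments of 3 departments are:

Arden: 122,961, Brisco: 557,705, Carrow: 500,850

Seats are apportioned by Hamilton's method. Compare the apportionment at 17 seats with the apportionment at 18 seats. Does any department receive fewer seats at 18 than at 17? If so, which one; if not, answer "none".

At 17 seats: Arden 2, Brisco 8, Carrow 7.
At 18 seats: Arden 2, Brisco 8, Carrow 8.
No department's allocation decreased.

none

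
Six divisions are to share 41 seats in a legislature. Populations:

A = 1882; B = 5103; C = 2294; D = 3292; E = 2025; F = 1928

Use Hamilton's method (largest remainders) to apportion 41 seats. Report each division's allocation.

Total 16524; standard divisor 16524/41 ≈ 403.024.
Standard quotas: A 4.6697, B 12.6618, C 5.6920, D 8.1682, E 5.0245, F 4.7838.
Lower quotas: A 4, B 12, C 5, D 8, E 5, F 4 (sum 38, leaving 3 seats).
Remainders in descending order: F 0.7838, C 0.6920, A 0.6697, B 0.6618, D 0.1682, E 0.0245.
The surplus seats go to F, C, A.

A: 5; B: 12; C: 6; D: 8; E: 5; F: 5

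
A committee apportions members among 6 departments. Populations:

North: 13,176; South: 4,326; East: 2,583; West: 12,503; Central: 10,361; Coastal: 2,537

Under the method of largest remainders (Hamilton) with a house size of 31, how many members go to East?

Total 45486; standard divisor 45486/31 ≈ 1467.29.
Standard quotas: North 8.9798, South 2.9483, East 1.7604, West 8.5211, Central 7.0613, Coastal 1.7290.
Lower quotas: North 8, South 2, East 1, West 8, Central 7, Coastal 1 (sum 27, leaving 4 seats).
Remainders in descending order: North 0.9798, South 0.9483, East 0.7604, Coastal 0.7290, West 0.5211, Central 0.0613.
The surplus seats go to North, South, East, Coastal.
East receives 2.

2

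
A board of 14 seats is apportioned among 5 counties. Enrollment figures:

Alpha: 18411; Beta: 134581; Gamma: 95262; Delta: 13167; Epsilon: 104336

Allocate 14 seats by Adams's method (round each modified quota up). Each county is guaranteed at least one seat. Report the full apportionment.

Alpha 1, Beta 5, Gamma 3, Delta 1, Epsilon 4

Standard divisor 365757/14 ≈ 26125.5; standard quotas: Alpha 0.705, Beta 5.151, Gamma 3.646, Delta 0.504, Epsilon 3.994.
Rounding up gives 1, 6, 4, 1, 4 = 16 seats, so the divisor must be adjusted.
With modified divisor 32700: modified quotas Alpha 0.563, Beta 4.116, Gamma 2.913, Delta 0.403, Epsilon 3.191.
Rounding up: Alpha 1, Beta 5, Gamma 3, Delta 1, Epsilon 4 (total 14).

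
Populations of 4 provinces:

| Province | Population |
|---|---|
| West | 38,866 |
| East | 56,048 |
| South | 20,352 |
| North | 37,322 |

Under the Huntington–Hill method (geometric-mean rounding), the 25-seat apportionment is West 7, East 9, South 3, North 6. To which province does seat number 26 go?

Priority for the next seat is population ÷ (√(s·(s+1))).
Priorities: West 5193.688, East 5907.978, South 5875.116, North 5758.910.
Highest priority: East.

East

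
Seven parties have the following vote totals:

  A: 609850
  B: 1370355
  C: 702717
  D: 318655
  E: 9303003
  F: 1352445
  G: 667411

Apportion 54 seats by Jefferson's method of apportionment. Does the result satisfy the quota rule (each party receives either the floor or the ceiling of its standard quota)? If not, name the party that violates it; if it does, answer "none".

Standard quotas: A 2.299, B 5.166, C 2.649, D 1.201, E 35.070, F 5.098, G 2.516.
Jefferson allocation: A 2, B 5, C 2, D 1, E 37, F 5, G 2.
E has quota 35.070 (lower 35, upper 36) but receives 37 — outside the quota interval.

E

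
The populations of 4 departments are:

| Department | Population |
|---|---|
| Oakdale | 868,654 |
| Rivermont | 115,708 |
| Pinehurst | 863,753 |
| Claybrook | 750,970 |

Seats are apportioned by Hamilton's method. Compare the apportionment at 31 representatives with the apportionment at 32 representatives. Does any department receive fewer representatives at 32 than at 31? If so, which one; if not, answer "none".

Rivermont

At 31 seats: Oakdale 10, Rivermont 2, Pinehurst 10, Claybrook 9.
At 32 seats: Oakdale 11, Rivermont 1, Pinehurst 11, Claybrook 9.
Rivermont drops from 2 to 1.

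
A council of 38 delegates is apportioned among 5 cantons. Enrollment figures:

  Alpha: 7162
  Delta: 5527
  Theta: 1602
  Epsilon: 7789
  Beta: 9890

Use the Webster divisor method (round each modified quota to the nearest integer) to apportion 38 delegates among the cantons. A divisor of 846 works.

Alpha 8; Delta 7; Theta 2; Epsilon 9; Beta 12

With modified divisor 846: modified quotas Alpha 8.466, Delta 6.533, Theta 1.894, Epsilon 9.207, Beta 11.690.
Rounding to the nearest integer: Alpha 8, Delta 7, Theta 2, Epsilon 9, Beta 12 (total 38).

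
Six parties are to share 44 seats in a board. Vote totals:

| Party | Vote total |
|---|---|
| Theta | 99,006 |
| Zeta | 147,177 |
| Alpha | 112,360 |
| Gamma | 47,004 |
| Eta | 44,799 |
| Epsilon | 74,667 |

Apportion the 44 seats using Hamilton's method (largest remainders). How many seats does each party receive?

Total 525013; standard divisor 525013/44 ≈ 11932.114.
Standard quotas: Theta 8.2974, Zeta 12.3345, Alpha 9.4166, Gamma 3.9393, Eta 3.7545, Epsilon 6.2577.
Lower quotas: Theta 8, Zeta 12, Alpha 9, Gamma 3, Eta 3, Epsilon 6 (sum 41, leaving 3 seats).
Remainders in descending order: Gamma 0.9393, Eta 0.7545, Alpha 0.4166, Zeta 0.3345, Theta 0.2974, Epsilon 0.2577.
Largest remainders: Gamma, Eta, Alpha receive the extra seats.

Theta=8, Zeta=12, Alpha=10, Gamma=4, Eta=4, Epsilon=6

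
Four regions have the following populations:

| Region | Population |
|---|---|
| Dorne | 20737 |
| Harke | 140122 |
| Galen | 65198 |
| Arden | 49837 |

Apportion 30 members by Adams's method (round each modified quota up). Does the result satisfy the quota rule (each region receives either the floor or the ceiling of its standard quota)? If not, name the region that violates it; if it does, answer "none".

none

Standard quotas: Dorne 2.255, Harke 15.237, Galen 7.089, Arden 5.419.
Adams allocation: Dorne 3, Harke 15, Galen 7, Arden 5.
Every allocation lies between the lower and upper quota.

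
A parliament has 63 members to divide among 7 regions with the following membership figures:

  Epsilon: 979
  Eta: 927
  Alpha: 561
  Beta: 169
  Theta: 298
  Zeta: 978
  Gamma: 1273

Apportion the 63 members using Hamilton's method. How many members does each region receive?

Standard divisor: 5185 ÷ 63 ≈ 82.302.
Standard quotas: Epsilon 11.895, Eta 11.263, Alpha 6.816, Beta 2.053, Theta 3.621, Zeta 11.883, Gamma 15.468.
Lower quotas: Epsilon 11, Eta 11, Alpha 6, Beta 2, Theta 3, Zeta 11, Gamma 15 (sum 59, leaving 4 seats).
Remainders in descending order: Epsilon 0.895, Zeta 0.883, Alpha 0.816, Theta 0.621, Gamma 0.468, Eta 0.263, Beta 0.053.
Largest remainders: Epsilon, Zeta, Alpha, Theta receive the extra seats.

Epsilon=12; Eta=11; Alpha=7; Beta=2; Theta=4; Zeta=12; Gamma=15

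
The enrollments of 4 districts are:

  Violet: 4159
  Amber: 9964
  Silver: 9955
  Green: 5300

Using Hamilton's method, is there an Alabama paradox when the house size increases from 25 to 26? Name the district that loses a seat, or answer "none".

At 25 seats: Violet 4, Amber 8, Silver 8, Green 5.
At 26 seats: Violet 3, Amber 9, Silver 9, Green 5.
Violet drops from 4 to 3.

Violet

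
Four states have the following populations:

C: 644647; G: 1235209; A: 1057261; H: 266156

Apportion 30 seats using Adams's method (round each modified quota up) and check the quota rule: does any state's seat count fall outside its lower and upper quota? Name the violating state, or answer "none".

Standard quotas: C 6.037, G 11.568, A 9.902, H 2.493.
Adams allocation: C 6, G 11, A 10, H 3.
Every allocation lies between the lower and upper quota.

none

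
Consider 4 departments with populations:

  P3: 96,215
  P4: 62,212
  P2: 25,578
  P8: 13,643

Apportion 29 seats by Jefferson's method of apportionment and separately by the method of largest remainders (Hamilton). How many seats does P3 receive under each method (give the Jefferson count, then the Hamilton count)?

Jefferson: P3 15, P4 9, P2 3, P8 2.
Hamilton: P3 14, P4 9, P2 4, P8 2.
P3 gets 15 under Jefferson and 14 under Hamilton.

15 and 14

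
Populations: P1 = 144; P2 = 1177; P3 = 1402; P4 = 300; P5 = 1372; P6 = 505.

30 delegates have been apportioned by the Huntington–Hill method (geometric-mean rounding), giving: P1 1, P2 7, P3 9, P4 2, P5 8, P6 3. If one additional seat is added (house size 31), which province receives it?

P5

Priority for the next seat is population ÷ (√(s·(s+1))).
Priorities: P1 101.823, P2 157.283, P3 147.784, P4 122.474, P5 161.692, P6 145.781.
Highest priority: P5.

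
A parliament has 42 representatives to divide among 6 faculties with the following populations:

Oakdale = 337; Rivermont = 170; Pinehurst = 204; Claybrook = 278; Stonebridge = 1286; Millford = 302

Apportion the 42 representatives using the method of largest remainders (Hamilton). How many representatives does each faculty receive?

Oakdale 5; Rivermont 3; Pinehurst 3; Claybrook 5; Stonebridge 21; Millford 5

The standard divisor is 2577/42 ≈ 61.357.
Standard quotas: Oakdale 5.492, Rivermont 2.771, Pinehurst 3.325, Claybrook 4.531, Stonebridge 20.959, Millford 4.922.
Lower quotas: Oakdale 5, Rivermont 2, Pinehurst 3, Claybrook 4, Stonebridge 20, Millford 4 (sum 38, leaving 4 seats).
Remainders in descending order: Stonebridge 0.959, Millford 0.922, Rivermont 0.771, Claybrook 0.531, Oakdale 0.492, Pinehurst 0.325.
Largest remainders: Stonebridge, Millford, Rivermont, Claybrook receive the extra seats.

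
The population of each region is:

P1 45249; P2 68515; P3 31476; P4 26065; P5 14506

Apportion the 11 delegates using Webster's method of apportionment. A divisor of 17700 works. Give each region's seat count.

P1 3; P2 4; P3 2; P4 1; P5 1

With modified divisor 17700: modified quotas P1 2.556, P2 3.871, P3 1.778, P4 1.473, P5 0.820.
Rounding to the nearest integer: P1 3, P2 4, P3 2, P4 1, P5 1 (total 11).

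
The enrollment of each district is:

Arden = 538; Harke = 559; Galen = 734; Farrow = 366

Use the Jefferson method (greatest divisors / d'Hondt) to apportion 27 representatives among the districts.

Arden 7; Harke 7; Galen 9; Farrow 4

Standard divisor 2197/27 ≈ 81.37; standard quotas: Arden 6.612, Harke 6.870, Galen 9.020, Farrow 4.498.
Rounding down gives 6, 6, 9, 4 = 25 seats, so the divisor must be adjusted.
With modified divisor 75: modified quotas Arden 7.173, Harke 7.453, Galen 9.787, Farrow 4.880.
Rounding down: Arden 7, Harke 7, Galen 9, Farrow 4 (total 27).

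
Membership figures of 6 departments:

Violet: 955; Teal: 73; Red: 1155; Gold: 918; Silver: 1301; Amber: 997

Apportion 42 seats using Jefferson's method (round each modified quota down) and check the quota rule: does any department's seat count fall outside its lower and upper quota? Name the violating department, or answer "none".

Standard quotas: Violet 7.429, Teal 0.568, Red 8.985, Gold 7.141, Silver 10.121, Amber 7.756.
Jefferson allocation: Violet 8, Teal 0, Red 9, Gold 7, Silver 10, Amber 8.
Every allocation lies between the lower and upper quota.

none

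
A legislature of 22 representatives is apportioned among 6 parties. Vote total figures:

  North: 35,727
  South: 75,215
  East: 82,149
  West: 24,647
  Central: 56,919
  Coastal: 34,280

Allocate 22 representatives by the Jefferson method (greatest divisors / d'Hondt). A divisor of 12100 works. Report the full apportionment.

With modified divisor 12100: modified quotas North 2.953, South 6.216, East 6.789, West 2.037, Central 4.704, Coastal 2.833.
Rounding down: North 2, South 6, East 6, West 2, Central 4, Coastal 2 (total 22).

North 2; South 6; East 6; West 2; Central 4; Coastal 2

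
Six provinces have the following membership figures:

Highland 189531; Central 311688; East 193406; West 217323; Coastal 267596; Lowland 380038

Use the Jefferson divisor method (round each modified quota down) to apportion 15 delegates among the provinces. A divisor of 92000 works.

With modified divisor 92000: modified quotas Highland 2.060, Central 3.388, East 2.102, West 2.362, Coastal 2.909, Lowland 4.131.
Rounding down: Highland 2, Central 3, East 2, West 2, Coastal 2, Lowland 4 (total 15).

Highland 2; Central 3; East 2; West 2; Coastal 2; Lowland 4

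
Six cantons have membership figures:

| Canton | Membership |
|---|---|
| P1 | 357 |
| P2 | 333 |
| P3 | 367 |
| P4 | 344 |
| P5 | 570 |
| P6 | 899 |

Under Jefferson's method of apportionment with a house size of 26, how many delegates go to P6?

9

Standard divisor 2870/26 ≈ 110.385; standard quotas: P1 3.234, P2 3.017, P3 3.325, P4 3.116, P5 5.164, P6 8.144.
Rounding down gives 3, 3, 3, 3, 5, 8 = 25 seats, so the divisor must be adjusted.
With modified divisor 97: modified quotas P1 3.680, P2 3.433, P3 3.784, P4 3.546, P5 5.876, P6 9.268.
Rounding down: P1 3, P2 3, P3 3, P4 3, P5 5, P6 9 (total 26).
P6 receives 9.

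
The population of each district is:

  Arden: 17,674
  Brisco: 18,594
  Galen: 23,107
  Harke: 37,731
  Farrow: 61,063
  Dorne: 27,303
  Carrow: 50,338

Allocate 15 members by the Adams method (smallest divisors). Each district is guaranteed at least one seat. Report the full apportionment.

Standard divisor 235810/15 ≈ 15720.667; standard quotas: Arden 1.124, Brisco 1.183, Galen 1.470, Harke 2.400, Farrow 3.884, Dorne 1.737, Carrow 3.202.
Rounding up gives 2, 2, 2, 3, 4, 2, 4 = 19 seats, so the divisor must be adjusted.
With modified divisor 19600: modified quotas Arden 0.902, Brisco 0.949, Galen 1.179, Harke 1.925, Farrow 3.115, Dorne 1.393, Carrow 2.568.
Rounding up: Arden 1, Brisco 1, Galen 2, Harke 2, Farrow 4, Dorne 2, Carrow 3 (total 15).

Arden: 1, Brisco: 1, Galen: 2, Harke: 2, Farrow: 4, Dorne: 2, Carrow: 3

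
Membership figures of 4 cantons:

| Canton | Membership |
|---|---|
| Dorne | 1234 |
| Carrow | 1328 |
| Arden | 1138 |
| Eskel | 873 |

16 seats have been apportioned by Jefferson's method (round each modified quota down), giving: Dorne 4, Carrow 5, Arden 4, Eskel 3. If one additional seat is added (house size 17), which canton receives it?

Dorne

Priority for the next seat is population ÷ (current seats + 1).
Priorities: Dorne 246.800, Carrow 221.333, Arden 227.600, Eskel 218.250.
Highest priority: Dorne.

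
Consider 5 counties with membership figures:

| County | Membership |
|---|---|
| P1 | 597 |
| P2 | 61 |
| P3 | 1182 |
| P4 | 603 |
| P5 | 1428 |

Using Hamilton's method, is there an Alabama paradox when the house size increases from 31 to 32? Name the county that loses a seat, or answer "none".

P2

At 31 seats: P1 5, P2 1, P3 9, P4 5, P5 11.
At 32 seats: P1 5, P2 0, P3 10, P4 5, P5 12.
P2 drops from 1 to 0.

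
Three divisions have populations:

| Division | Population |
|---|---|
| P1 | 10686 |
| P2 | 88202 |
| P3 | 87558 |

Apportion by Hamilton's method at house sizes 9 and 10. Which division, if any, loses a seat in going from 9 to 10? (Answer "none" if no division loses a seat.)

P1

At 9 seats: P1 1, P2 4, P3 4.
At 10 seats: P1 0, P2 5, P3 5.
P1 drops from 1 to 0.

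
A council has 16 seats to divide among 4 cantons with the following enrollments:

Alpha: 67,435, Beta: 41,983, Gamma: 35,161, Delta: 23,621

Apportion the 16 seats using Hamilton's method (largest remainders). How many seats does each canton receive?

Alpha: 7, Beta: 4, Gamma: 3, Delta: 2

Total 168200; standard divisor 168200/16 ≈ 10512.5.
Standard quotas: Alpha 6.4147, Beta 3.9936, Gamma 3.3447, Delta 2.2469.
Lower quotas: Alpha 6, Beta 3, Gamma 3, Delta 2 (sum 14, leaving 2 seats).
Remainders in descending order: Beta 0.9936, Alpha 0.4147, Gamma 0.3447, Delta 0.2469.
Largest remainders: Beta, Alpha receive the extra seats.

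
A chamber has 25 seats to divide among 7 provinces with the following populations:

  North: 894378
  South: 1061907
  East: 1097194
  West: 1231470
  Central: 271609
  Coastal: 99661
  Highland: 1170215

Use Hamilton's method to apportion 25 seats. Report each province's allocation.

North: 4; South: 5; East: 5; West: 5; Central: 1; Coastal: 0; Highland: 5

Standard divisor: 5826434 ÷ 25 ≈ 233057.36.
Standard quotas: North 3.8376, South 4.5564, East 4.7078, West 5.2840, Central 1.1654, Coastal 0.4276, Highland 5.0211.
Lower quotas: North 3, South 4, East 4, West 5, Central 1, Coastal 0, Highland 5 (sum 22, leaving 3 seats).
Remainders in descending order: North 0.8376, East 0.7078, South 0.5564, Coastal 0.4276, West 0.2840, Central 0.1654, Highland 0.0211.
Largest remainders: North, East, South receive the extra seats.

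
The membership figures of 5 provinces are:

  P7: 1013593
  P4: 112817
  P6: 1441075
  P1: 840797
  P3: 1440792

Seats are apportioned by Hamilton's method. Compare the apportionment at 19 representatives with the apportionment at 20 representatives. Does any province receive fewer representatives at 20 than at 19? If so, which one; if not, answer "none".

none

At 19 seats: P7 4, P4 0, P6 6, P1 3, P3 6.
At 20 seats: P7 4, P4 0, P6 6, P1 4, P3 6.
No province's allocation decreased.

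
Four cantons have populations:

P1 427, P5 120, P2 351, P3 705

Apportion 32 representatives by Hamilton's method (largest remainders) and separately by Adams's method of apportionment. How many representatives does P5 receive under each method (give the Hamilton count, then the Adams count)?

Hamilton: P1 9, P5 2, P2 7, P3 14.
Adams: P1 8, P5 3, P2 7, P3 14.
P5 gets 2 under Hamilton and 3 under Adams.

2 and 3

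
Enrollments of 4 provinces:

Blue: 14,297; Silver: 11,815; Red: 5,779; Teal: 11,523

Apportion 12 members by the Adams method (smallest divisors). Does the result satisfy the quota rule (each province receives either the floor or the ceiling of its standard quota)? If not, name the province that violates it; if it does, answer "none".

none

Standard quotas: Blue 3.952, Silver 3.266, Red 1.597, Teal 3.185.
Adams allocation: Blue 4, Silver 3, Red 2, Teal 3.
Every allocation lies between the lower and upper quota.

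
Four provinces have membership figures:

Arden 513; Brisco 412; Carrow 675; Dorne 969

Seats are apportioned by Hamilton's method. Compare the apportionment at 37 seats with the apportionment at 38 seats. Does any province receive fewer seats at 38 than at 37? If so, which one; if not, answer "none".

none

At 37 seats: Arden 7, Brisco 6, Carrow 10, Dorne 14.
At 38 seats: Arden 8, Brisco 6, Carrow 10, Dorne 14.
No province's allocation decreased.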